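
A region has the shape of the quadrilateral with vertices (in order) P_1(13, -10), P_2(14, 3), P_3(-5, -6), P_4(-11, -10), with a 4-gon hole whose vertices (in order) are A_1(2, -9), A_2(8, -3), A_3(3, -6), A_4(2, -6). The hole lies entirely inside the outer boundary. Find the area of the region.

159.5

Outer boundary:
Apply the shoelace formula: 2A = Σ (x_i·y_{i+1} − x_{i+1}·y_i), indices taken mod 4.
P_1→P_2: (13)(3) − (14)(-10) = 179
P_2→P_3: (14)(-6) − (-5)(3) = -69
P_3→P_4: (-5)(-10) − (-11)(-6) = -16
P_4→P_1: (-11)(-10) − (13)(-10) = 240
Σ = 334
Area = |Σ|/2 = 167.
Hole:
Σ = (66) + (-39) + (-6) + (-6) = 15
Area = |Σ|/2 = 7.5.
Net area = 167 − 7.5 = 159.5.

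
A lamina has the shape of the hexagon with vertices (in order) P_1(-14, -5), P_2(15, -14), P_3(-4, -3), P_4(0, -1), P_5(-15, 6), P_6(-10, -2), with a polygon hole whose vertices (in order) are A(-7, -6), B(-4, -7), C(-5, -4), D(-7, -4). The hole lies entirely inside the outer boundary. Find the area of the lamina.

129.5

Outer boundary:
Apply the shoelace (surveyor's) formula: 2A = Σ (x_i·y_{i+1} − x_{i+1}·y_i), indices taken mod 6.
Σ = (271) + (-101) + (4) + (-15) + (90) + (22) = 271
Area = |Σ|/2 = 135.5.
Hole:
Apply Gauss's area formula: 2A = Σ (x_i·y_{i+1} − x_{i+1}·y_i), indices taken mod 4.
A→B: (-7)(-7) − (-4)(-6) = 25
B→C: (-4)(-4) − (-5)(-7) = -19
C→D: (-5)(-4) − (-7)(-4) = -8
D→A: (-7)(-6) − (-7)(-4) = 14
Σ = 12
Area = |Σ|/2 = 6.
Net area = 135.5 − 6 = 129.5.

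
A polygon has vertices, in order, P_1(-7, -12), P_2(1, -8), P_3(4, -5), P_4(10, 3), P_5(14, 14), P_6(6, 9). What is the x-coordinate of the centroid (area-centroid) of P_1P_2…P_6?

Apply the shoelace formula. First the cross-terms c_i = x_i·y_{i+1} − x_{i+1}·y_i:
  68, 27, 62, 98, 42, -9  ⇒  2A = 288, A = 144.
Then Σ (x_i + x_{i+1})·c_i = 3796, so x̄ = 3796 / (6·144) = 949/216.

949/216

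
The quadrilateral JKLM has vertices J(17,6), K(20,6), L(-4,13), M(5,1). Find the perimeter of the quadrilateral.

56

|JK| = √((3)² + (0)²) = √9 = 3
|KL| = √((-24)² + (7)²) = √625 = 25
|LM| = √((9)² + (-12)²) = √225 = 15
|MJ| = √((12)² + (5)²) = √169 = 13
Perimeter = 3 + 25 + 15 + 13 = 56.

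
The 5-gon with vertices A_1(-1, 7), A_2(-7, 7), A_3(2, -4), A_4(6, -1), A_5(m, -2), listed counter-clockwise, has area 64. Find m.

8

Write out the shoelace sum; only the two edges meeting at A_5 involve m:
2·Area = [(6·(-2) − m·(-1)) + (m·7 − (-1)·(-2))] + 78
       = 8·m + 64 = 128
⇒ m = 8.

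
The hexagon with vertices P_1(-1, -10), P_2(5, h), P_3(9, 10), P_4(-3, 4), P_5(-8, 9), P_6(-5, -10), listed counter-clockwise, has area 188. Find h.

The doubled signed area Σ (x_i y_{i+1} − x_{i+1} y_i) is linear in h.
With h=0 it equals 336; the coefficient of h is -10 (from the two edges through P_2).
So -10·h + 336 = 2·188 = 376 ⇒ h = -4.

-4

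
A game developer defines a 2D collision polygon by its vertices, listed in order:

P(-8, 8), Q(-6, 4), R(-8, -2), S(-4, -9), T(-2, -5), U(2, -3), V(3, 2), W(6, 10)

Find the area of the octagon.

Cross-terms: 16, 44, 64, 2, 16, 13, 18, 128  ⇒  Σ = 301
Area = |Σ|/2 = 150.5.

150.5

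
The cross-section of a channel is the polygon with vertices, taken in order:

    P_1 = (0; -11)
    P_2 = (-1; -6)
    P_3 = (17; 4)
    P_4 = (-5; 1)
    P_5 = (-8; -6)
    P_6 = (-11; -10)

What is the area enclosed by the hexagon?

148.5

Apply the surveyor's formula: 2A = Σ (x_i·y_{i+1} − x_{i+1}·y_i), indices taken mod 6.
Σ = (-11) + (98) + (37) + (38) + (14) + (121) = 297
Area = |Σ|/2 = 148.5.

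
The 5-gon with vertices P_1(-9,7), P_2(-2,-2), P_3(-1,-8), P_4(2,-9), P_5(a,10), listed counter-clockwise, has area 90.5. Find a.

The doubled signed area Σ (x_i y_{i+1} − x_{i+1} y_i) is linear in a.
With a=0 it equals 181; the coefficient of a is 16 (from the two edges through P_5).
So 16·a + 181 = 2·90.5 = 181 ⇒ a = 0.

0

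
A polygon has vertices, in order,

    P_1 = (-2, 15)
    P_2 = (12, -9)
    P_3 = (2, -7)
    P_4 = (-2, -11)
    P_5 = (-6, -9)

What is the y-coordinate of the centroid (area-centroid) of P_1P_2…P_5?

Apply Gauss's area formula. First the cross-terms c_i = x_i·y_{i+1} − x_{i+1}·y_i:
  -162, -66, -36, -48, -108  ⇒  2A = -420, A = -210.
Then Σ (y_i + y_{i+1})·c_i = 1044, so ȳ = 1044 / (6·(-210)) = -29/35.

-29/35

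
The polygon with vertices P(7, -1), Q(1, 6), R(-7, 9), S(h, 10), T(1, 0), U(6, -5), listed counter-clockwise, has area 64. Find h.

-10

The doubled signed area Σ (x_i y_{i+1} − x_{i+1} y_i) is linear in h.
With h=0 it equals 38; the coefficient of h is -9 (from the two edges through S).
So -9·h + 38 = 2·64 = 128 ⇒ h = -10.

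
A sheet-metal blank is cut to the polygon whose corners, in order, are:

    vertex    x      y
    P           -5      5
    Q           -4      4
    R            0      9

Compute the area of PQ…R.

Σ = (0) + (-36) + (45) = 9
Area = |Σ|/2 = 4.5.

4.5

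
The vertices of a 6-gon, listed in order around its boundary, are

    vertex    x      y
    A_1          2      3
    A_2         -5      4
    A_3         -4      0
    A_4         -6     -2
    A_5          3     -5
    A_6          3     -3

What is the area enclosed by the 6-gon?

52

Apply Gauss's area formula: 2A = Σ (x_i·y_{i+1} − x_{i+1}·y_i), indices taken mod 6.
A_1→A_2: (2)(4) − (-5)(3) = 23
A_2→A_3: (-5)(0) − (-4)(4) = 16
A_3→A_4: (-4)(-2) − (-6)(0) = 8
A_4→A_5: (-6)(-5) − (3)(-2) = 36
A_5→A_6: (3)(-3) − (3)(-5) = 6
A_6→A_1: (3)(3) − (2)(-3) = 15
Σ = 104
Area = |Σ|/2 = 52.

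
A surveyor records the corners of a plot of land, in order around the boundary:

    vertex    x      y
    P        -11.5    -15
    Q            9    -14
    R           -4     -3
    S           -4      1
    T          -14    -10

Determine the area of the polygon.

Apply the surveyor's formula: 2A = Σ (x_i·y_{i+1} − x_{i+1}·y_i), indices taken mod 5.
Σ = (296) + (-83) + (-16) + (54) + (95) = 346
Area = |Σ|/2 = 173.

173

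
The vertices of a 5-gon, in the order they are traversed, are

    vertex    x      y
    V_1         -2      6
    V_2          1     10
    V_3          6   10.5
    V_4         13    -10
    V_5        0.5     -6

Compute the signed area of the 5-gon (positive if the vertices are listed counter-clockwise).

Apply the surveyor's formula: 2A = Σ (x_i·y_{i+1} − x_{i+1}·y_i), indices taken mod 5.
Σ = (-26) + (-49.5) + (-196.5) + (-73) + (-9) = -354
Signed area = Σ/2 = -177 (negative ⇒ clockwise traversal).

-177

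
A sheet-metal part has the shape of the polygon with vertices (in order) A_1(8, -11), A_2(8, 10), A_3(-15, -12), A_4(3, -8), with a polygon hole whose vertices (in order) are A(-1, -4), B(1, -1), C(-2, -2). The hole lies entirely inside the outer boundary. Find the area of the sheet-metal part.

201

Outer boundary:
Apply the shoelace formula: 2A = Σ (x_i·y_{i+1} − x_{i+1}·y_i), indices taken mod 4.
Σ = (168) + (54) + (156) + (31) = 409
Area = |Σ|/2 = 204.5.
Hole:
Apply Gauss's area formula: 2A = Σ (x_i·y_{i+1} − x_{i+1}·y_i), indices taken mod 3.
Σ = (5) + (-4) + (6) = 7
Area = |Σ|/2 = 3.5.
Net area = 204.5 − 3.5 = 201.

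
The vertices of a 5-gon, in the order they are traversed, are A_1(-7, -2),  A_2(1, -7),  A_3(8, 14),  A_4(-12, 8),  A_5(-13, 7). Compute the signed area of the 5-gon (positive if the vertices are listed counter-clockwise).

224

Apply the shoelace formula: 2A = Σ (x_i·y_{i+1} − x_{i+1}·y_i), indices taken mod 5.
Σ = (51) + (70) + (232) + (20) + (75) = 448
Signed area = Σ/2 = 224 (positive ⇒ counter-clockwise traversal).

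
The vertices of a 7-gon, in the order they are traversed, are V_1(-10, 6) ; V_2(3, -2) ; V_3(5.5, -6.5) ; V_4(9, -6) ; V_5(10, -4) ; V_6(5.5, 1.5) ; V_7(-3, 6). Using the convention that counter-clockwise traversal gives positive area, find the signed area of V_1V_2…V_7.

V_1→V_2: (-10)(-2) − (3)(6) = 2
V_2→V_3: (3)(-6.5) − (5.5)(-2) = -8.5
V_3→V_4: (5.5)(-6) − (9)(-6.5) = 25.5
V_4→V_5: (9)(-4) − (10)(-6) = 24
V_5→V_6: (10)(1.5) − (5.5)(-4) = 37
V_6→V_7: (5.5)(6) − (-3)(1.5) = 37.5
V_7→V_1: (-3)(6) − (-10)(6) = 42
Σ = 159.5
Signed area = Σ/2 = 79.75 (positive ⇒ counter-clockwise traversal).

79.75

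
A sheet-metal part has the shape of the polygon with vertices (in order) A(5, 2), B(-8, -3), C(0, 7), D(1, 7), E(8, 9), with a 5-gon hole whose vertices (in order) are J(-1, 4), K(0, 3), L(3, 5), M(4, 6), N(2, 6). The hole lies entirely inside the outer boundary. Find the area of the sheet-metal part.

Outer boundary:
Cross-terms: 1, -56, -7, -47, -29  ⇒  Σ = -138
Area = |Σ|/2 = 69.
Hole:
Σ = (-3) + (-9) + (-2) + (12) + (14) = 12
Area = |Σ|/2 = 6.
Net area = 69 − 6 = 63.

63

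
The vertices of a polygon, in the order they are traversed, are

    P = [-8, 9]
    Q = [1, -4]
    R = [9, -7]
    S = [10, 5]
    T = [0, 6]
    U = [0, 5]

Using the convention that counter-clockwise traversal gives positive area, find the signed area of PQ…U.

133.5

Apply the shoelace formula: 2A = Σ (x_i·y_{i+1} − x_{i+1}·y_i), indices taken mod 6.
Σ = (23) + (29) + (115) + (60) + (0) + (40) = 267
Signed area = Σ/2 = 133.5 (positive ⇒ counter-clockwise traversal).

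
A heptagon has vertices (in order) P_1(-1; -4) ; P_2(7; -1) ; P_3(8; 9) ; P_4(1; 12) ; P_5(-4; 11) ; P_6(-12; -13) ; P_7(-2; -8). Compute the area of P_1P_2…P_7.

Σ = (29) + (71) + (87) + (59) + (184) + (70) + (0) = 500
Area = |Σ|/2 = 250.

250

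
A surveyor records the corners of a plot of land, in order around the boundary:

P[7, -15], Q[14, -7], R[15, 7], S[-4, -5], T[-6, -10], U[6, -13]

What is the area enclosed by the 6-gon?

Cross-terms: 161, 203, -47, 10, 138, 1  ⇒  Σ = 466
Area = |Σ|/2 = 233.

233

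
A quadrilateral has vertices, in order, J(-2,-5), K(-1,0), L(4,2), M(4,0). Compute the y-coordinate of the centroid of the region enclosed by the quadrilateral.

-1

Apply the surveyor's formula. First the cross-terms c_i = x_i·y_{i+1} − x_{i+1}·y_i:
  -5, -2, -8, -20  ⇒  2A = -35, A = -17.5.
Then Σ (y_i + y_{i+1})·c_i = 105, so ȳ = 105 / (6·(-17.5)) = -1.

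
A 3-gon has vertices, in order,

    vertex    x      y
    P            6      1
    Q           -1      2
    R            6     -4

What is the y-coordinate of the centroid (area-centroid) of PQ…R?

Apply the shoelace formula. First the cross-terms c_i = x_i·y_{i+1} − x_{i+1}·y_i:
  13, -8, 30  ⇒  2A = 35, A = 17.5.
Then Σ (y_i + y_{i+1})·c_i = -35, so ȳ = -35 / (6·17.5) = -1/3.

-1/3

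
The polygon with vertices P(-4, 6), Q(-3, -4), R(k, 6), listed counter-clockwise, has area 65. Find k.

9

Write out the shoelace sum; only the two edges meeting at R involve k:
2·Area = [((-3)·6 − k·(-4)) + (k·6 − (-4)·6)] + 34
       = 10·k + 40 = 130
⇒ k = 9.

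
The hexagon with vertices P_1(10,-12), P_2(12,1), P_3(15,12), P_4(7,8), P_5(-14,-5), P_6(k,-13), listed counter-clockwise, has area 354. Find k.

0

Write out the shoelace sum; only the two edges meeting at P_6 involve k:
2·Area = [((-14)·(-13) − k·(-5)) + (k·(-12) − 10·(-13))] + 396
       = -7·k + 708 = 708
⇒ k = 0.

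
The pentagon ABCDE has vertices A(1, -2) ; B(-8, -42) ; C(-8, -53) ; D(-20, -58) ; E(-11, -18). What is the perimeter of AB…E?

126

|AB| = √((-9)² + (-40)²) = √1681 = 41
|BC| = √((0)² + (-11)²) = √121 = 11
|CD| = √((-12)² + (-5)²) = √169 = 13
|DE| = √((9)² + (40)²) = √1681 = 41
|EA| = √((12)² + (16)²) = √400 = 20
Perimeter = 41 + 11 + 13 + 41 + 20 = 126.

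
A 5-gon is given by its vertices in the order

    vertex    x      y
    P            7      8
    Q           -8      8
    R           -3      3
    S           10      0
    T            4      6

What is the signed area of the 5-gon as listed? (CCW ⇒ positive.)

70

Apply the surveyor's formula: 2A = Σ (x_i·y_{i+1} − x_{i+1}·y_i), indices taken mod 5.
Σ = (120) + (0) + (-30) + (60) + (-10) = 140
Signed area = Σ/2 = 70 (positive ⇒ counter-clockwise traversal).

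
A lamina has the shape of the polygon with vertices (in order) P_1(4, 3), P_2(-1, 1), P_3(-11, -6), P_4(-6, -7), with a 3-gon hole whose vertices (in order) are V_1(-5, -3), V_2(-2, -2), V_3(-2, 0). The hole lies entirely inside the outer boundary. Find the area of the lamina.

34.5

Outer boundary:
Σ = (7) + (17) + (41) + (10) = 75
Area = |Σ|/2 = 37.5.
Hole:
Apply the surveyor's formula: 2A = Σ (x_i·y_{i+1} − x_{i+1}·y_i), indices taken mod 3.
Σ = (4) + (-4) + (6) = 6
Area = |Σ|/2 = 3.
Net area = 37.5 − 3 = 34.5.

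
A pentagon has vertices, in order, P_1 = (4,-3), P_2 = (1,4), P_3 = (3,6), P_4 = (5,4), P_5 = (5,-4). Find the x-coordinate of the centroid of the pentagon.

116/33

Apply the surveyor's formula. First the cross-terms c_i = x_i·y_{i+1} − x_{i+1}·y_i:
  19, -6, -18, -40, 1  ⇒  2A = -44, A = -22.
Then Σ (x_i + x_{i+1})·c_i = -464, so x̄ = -464 / (6·(-22)) = 116/33.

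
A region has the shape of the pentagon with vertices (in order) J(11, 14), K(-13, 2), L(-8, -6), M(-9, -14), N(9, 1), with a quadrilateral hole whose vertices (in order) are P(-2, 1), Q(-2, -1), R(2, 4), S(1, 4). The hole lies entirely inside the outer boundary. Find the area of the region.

288.5

Outer boundary:
Cross-terms: 204, 94, 58, 117, 115  ⇒  Σ = 588
Area = |Σ|/2 = 294.
Hole:
Apply the surveyor's formula: 2A = Σ (x_i·y_{i+1} − x_{i+1}·y_i), indices taken mod 4.
Σ = (4) + (-6) + (4) + (9) = 11
Area = |Σ|/2 = 5.5.
Net area = 294 − 5.5 = 288.5.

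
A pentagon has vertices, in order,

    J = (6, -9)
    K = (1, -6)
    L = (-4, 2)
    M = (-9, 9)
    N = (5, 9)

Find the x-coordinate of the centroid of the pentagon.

Apply the shoelace (surveyor's) formula. First the cross-terms c_i = x_i·y_{i+1} − x_{i+1}·y_i:
  -27, -22, -18, -126, -99  ⇒  2A = -292, A = -146.
Then Σ (x_i + x_{i+1})·c_i = -474, so x̄ = -474 / (6·(-146)) = 79/146.

79/146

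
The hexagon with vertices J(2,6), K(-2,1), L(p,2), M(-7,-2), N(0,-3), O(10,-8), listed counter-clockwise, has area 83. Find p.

Write out the shoelace sum; only the two edges meeting at L involve p:
2·Area = [((-2)·2 − p·1) + (p·(-2) − (-7)·2)] + 141
       = -3·p + 151 = 166
⇒ p = -5.

-5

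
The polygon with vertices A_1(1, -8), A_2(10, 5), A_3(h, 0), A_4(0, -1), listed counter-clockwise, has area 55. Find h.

Write out the shoelace sum; only the two edges meeting at A_3 involve h:
2·Area = [(10·0 − h·5) + (h·(-1) − 0·0)] + 86
       = -6·h + 86 = 110
⇒ h = -4.

-4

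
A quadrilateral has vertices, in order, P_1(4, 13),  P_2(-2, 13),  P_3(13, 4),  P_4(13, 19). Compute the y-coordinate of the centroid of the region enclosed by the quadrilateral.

80/7

Apply Gauss's area formula. First the cross-terms c_i = x_i·y_{i+1} − x_{i+1}·y_i:
  78, -177, 195, 93  ⇒  2A = 189, A = 94.5.
Then Σ (y_i + y_{i+1})·c_i = 6480, so ȳ = 6480 / (6·94.5) = 80/7.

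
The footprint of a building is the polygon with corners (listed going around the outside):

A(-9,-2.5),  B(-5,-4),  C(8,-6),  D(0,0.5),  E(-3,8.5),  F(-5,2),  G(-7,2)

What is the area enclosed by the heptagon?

83.5

Σ = (23.5) + (62) + (4) + (1.5) + (36.5) + (4) + (35.5) = 167
Area = |Σ|/2 = 83.5.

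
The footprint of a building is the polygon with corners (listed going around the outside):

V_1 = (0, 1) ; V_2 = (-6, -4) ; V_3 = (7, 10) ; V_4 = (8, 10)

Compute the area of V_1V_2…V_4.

14

V_1→V_2: (0)(-4) − (-6)(1) = 6
V_2→V_3: (-6)(10) − (7)(-4) = -32
V_3→V_4: (7)(10) − (8)(10) = -10
V_4→V_1: (8)(1) − (0)(10) = 8
Σ = -28
Area = |Σ|/2 = 14.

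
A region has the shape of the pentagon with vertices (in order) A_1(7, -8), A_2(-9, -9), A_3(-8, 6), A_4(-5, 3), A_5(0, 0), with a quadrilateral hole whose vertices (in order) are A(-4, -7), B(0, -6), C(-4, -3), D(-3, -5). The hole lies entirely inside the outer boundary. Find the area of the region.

Outer boundary:
Cross-terms: -135, -126, 6, 0, 0  ⇒  Σ = -255
Area = |Σ|/2 = 127.5.
Hole:
A→B: (-4)(-6) − (0)(-7) = 24
B→C: (0)(-3) − (-4)(-6) = -24
C→D: (-4)(-5) − (-3)(-3) = 11
D→A: (-3)(-7) − (-4)(-5) = 1
Σ = 12
Area = |Σ|/2 = 6.
Net area = 127.5 − 6 = 121.5.

121.5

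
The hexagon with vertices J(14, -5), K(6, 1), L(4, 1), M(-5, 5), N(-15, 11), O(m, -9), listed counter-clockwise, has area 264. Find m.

-11

The doubled signed area Σ (x_i y_{i+1} − x_{i+1} y_i) is linear in m.
With m=0 it equals 352; the coefficient of m is -16 (from the two edges through O).
So -16·m + 352 = 2·264 = 528 ⇒ m = -11.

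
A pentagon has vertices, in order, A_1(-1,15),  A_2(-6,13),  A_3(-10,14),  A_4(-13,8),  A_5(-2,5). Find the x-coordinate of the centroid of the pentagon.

Apply the shoelace (surveyor's) formula. First the cross-terms c_i = x_i·y_{i+1} − x_{i+1}·y_i:
  77, 46, 102, -49, -25  ⇒  2A = 151, A = 75.5.
Then Σ (x_i + x_{i+1})·c_i = -2811, so x̄ = -2811 / (6·75.5) = -937/151.

-937/151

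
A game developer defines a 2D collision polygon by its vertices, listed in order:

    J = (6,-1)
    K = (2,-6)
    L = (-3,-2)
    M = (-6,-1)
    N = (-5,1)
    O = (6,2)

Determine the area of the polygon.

Apply the shoelace formula: 2A = Σ (x_i·y_{i+1} − x_{i+1}·y_i), indices taken mod 6.
Cross-terms: -34, -22, -9, -11, -16, -18  ⇒  Σ = -110
Area = |Σ|/2 = 55.

55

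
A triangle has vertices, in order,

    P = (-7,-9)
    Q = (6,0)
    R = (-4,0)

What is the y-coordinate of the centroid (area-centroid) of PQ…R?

Apply the shoelace formula. First the cross-terms c_i = x_i·y_{i+1} − x_{i+1}·y_i:
  54, 0, 36  ⇒  2A = 90, A = 45.
Then Σ (y_i + y_{i+1})·c_i = -810, so ȳ = -810 / (6·45) = -3.

-3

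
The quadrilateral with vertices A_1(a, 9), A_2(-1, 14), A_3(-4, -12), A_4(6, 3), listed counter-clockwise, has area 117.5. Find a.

4

Write out the shoelace sum; only the two edges meeting at A_1 involve a:
2·Area = [(6·9 − a·3) + (a·14 − (-1)·9)] + 128
       = 11·a + 191 = 235
⇒ a = 4.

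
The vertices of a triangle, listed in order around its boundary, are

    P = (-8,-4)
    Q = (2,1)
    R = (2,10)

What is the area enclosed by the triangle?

45

Apply the surveyor's formula: 2A = Σ (x_i·y_{i+1} − x_{i+1}·y_i), indices taken mod 3.
Σ = (0) + (18) + (72) = 90
Area = |Σ|/2 = 45.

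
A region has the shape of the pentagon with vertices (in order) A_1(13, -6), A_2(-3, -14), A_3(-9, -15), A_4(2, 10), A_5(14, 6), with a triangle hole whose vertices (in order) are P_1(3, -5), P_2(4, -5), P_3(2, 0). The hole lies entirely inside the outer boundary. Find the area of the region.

313

Outer boundary:
Apply the shoelace formula: 2A = Σ (x_i·y_{i+1} − x_{i+1}·y_i), indices taken mod 5.
Σ = (-200) + (-81) + (-60) + (-128) + (-162) = -631
Area = |Σ|/2 = 315.5.
Hole:
Apply the shoelace (surveyor's) formula: 2A = Σ (x_i·y_{i+1} − x_{i+1}·y_i), indices taken mod 3.
Σ = (5) + (10) + (-10) = 5
Area = |Σ|/2 = 2.5.
Net area = 315.5 − 2.5 = 313.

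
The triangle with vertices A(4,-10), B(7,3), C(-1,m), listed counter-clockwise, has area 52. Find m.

3

The doubled signed area Σ (x_i y_{i+1} − x_{i+1} y_i) is linear in m.
With m=0 it equals 95; the coefficient of m is 3 (from the two edges through C).
So 3·m + 95 = 2·52 = 104 ⇒ m = 3.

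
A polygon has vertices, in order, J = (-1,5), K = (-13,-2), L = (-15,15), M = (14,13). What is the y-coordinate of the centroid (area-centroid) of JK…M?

Apply the shoelace formula. First the cross-terms c_i = x_i·y_{i+1} − x_{i+1}·y_i:
  67, -225, -405, 83  ⇒  2A = -480, A = -240.
Then Σ (y_i + y_{i+1})·c_i = -12570, so ȳ = -12570 / (6·(-240)) = 419/48.

419/48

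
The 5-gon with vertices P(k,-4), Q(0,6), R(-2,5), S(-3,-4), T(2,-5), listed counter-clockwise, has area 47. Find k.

4

Write out the shoelace sum; only the two edges meeting at P involve k:
2·Area = [(2·(-4) − k·(-5)) + (k·6 − 0·(-4))] + 58
       = 11·k + 50 = 94
⇒ k = 4.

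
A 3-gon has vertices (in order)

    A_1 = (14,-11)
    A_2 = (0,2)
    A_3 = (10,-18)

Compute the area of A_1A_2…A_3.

75

Apply the shoelace (surveyor's) formula: 2A = Σ (x_i·y_{i+1} − x_{i+1}·y_i), indices taken mod 3.
Cross-terms: 28, -20, 142  ⇒  Σ = 150
Area = |Σ|/2 = 75.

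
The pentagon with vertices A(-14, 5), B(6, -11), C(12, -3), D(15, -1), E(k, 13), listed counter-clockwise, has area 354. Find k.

The doubled signed area Σ (x_i y_{i+1} − x_{i+1} y_i) is linear in k.
With k=0 it equals 648; the coefficient of k is 6 (from the two edges through E).
So 6·k + 648 = 2·354 = 708 ⇒ k = 10.

10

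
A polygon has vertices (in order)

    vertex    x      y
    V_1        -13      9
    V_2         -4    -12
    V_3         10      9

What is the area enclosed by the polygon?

241.5

V_1→V_2: (-13)(-12) − (-4)(9) = 192
V_2→V_3: (-4)(9) − (10)(-12) = 84
V_3→V_1: (10)(9) − (-13)(9) = 207
Σ = 483
Area = |Σ|/2 = 241.5.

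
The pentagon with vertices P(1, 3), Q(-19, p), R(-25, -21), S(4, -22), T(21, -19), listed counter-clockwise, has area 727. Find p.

The doubled signed area Σ (x_i y_{i+1} − x_{i+1} y_i) is linear in p.
With p=0 it equals 1558; the coefficient of p is 26 (from the two edges through Q).
So 26·p + 1558 = 2·727 = 1454 ⇒ p = -4.

-4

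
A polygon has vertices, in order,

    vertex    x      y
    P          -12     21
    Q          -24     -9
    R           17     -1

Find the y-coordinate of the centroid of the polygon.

Apply the shoelace (surveyor's) formula. First the cross-terms c_i = x_i·y_{i+1} − x_{i+1}·y_i:
  612, 177, 345  ⇒  2A = 1134, A = 567.
Then Σ (y_i + y_{i+1})·c_i = 12474, so ȳ = 12474 / (6·567) = 11/3.

11/3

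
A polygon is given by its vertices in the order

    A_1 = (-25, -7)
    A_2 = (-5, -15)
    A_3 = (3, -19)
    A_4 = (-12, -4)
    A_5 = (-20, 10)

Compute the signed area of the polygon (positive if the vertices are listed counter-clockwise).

Cross-terms: 340, 140, -240, -200, 390  ⇒  Σ = 430
Signed area = Σ/2 = 215 (positive ⇒ counter-clockwise traversal).

215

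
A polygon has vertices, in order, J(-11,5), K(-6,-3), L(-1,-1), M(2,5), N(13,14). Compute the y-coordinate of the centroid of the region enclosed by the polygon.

712/147

Apply the shoelace formula. First the cross-terms c_i = x_i·y_{i+1} − x_{i+1}·y_i:
  63, 3, -3, -37, 219  ⇒  2A = 245, A = 122.5.
Then Σ (y_i + y_{i+1})·c_i = 3560, so ȳ = 3560 / (6·122.5) = 712/147.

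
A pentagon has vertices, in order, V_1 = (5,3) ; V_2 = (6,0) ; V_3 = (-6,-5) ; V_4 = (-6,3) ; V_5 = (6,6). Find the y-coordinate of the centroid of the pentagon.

Apply Gauss's area formula. First the cross-terms c_i = x_i·y_{i+1} − x_{i+1}·y_i:
  -18, -30, -48, -54, -12  ⇒  2A = -162, A = -81.
Then Σ (y_i + y_{i+1})·c_i = -402, so ȳ = -402 / (6·(-81)) = 67/81.

67/81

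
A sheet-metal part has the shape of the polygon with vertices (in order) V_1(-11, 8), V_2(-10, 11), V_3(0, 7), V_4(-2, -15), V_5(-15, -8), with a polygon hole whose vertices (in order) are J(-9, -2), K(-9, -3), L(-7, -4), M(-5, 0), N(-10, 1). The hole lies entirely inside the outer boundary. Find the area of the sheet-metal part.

Outer boundary:
Apply the shoelace formula: 2A = Σ (x_i·y_{i+1} − x_{i+1}·y_i), indices taken mod 5.
Σ = (-41) + (-70) + (14) + (-209) + (-208) = -514
Area = |Σ|/2 = 257.
Hole:
Σ = (9) + (15) + (-20) + (-5) + (29) = 28
Area = |Σ|/2 = 14.
Net area = 257 − 14 = 243.

243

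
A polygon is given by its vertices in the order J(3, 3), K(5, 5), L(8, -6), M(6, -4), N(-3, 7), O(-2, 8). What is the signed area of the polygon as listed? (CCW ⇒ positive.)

-38

Σ = (0) + (-70) + (4) + (30) + (-10) + (-30) = -76
Signed area = Σ/2 = -38 (negative ⇒ clockwise traversal).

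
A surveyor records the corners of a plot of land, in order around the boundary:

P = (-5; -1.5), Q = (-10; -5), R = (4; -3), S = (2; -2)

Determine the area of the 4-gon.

Σ = (10) + (50) + (-2) + (-13) = 45
Area = |Σ|/2 = 22.5.

22.5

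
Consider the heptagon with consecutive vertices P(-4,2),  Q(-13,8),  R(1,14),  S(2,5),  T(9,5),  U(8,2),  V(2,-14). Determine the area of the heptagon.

Apply the shoelace formula: 2A = Σ (x_i·y_{i+1} − x_{i+1}·y_i), indices taken mod 7.
Σ = (-6) + (-190) + (-23) + (-35) + (-22) + (-116) + (-52) = -444
Area = |Σ|/2 = 222.

222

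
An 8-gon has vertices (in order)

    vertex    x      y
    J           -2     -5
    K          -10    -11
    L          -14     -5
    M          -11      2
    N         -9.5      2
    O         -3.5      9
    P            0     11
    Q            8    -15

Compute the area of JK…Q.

Apply the shoelace formula: 2A = Σ (x_i·y_{i+1} − x_{i+1}·y_i), indices taken mod 8.
Σ = (-28) + (-104) + (-83) + (-3) + (-78.5) + (-38.5) + (-88) + (-70) = -493
Area = |Σ|/2 = 246.5.

246.5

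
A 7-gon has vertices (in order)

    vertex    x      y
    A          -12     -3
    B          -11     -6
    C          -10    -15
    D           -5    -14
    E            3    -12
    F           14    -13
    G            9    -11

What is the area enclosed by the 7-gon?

Σ = (39) + (105) + (65) + (102) + (129) + (-37) + (-159) = 244
Area = |Σ|/2 = 122.

122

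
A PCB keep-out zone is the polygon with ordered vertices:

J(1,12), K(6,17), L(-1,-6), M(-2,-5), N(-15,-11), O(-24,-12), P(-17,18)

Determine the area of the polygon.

538

J→K: (1)(17) − (6)(12) = -55
K→L: (6)(-6) − (-1)(17) = -19
L→M: (-1)(-5) − (-2)(-6) = -7
M→N: (-2)(-11) − (-15)(-5) = -53
N→O: (-15)(-12) − (-24)(-11) = -84
O→P: (-24)(18) − (-17)(-12) = -636
P→J: (-17)(12) − (1)(18) = -222
Σ = -1076
Area = |Σ|/2 = 538.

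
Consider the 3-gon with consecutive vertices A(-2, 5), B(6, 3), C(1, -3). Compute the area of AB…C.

29

Apply the shoelace formula: 2A = Σ (x_i·y_{i+1} − x_{i+1}·y_i), indices taken mod 3.
Σ = (-36) + (-21) + (-1) = -58
Area = |Σ|/2 = 29.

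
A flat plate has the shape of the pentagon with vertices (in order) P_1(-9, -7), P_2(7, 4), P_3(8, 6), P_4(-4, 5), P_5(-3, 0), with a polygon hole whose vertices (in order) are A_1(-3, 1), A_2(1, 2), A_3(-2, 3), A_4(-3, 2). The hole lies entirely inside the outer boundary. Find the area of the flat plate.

Outer boundary:
Cross-terms: 13, 10, 64, 15, 21  ⇒  Σ = 123
Area = |Σ|/2 = 61.5.
Hole:
Cross-terms: -7, 7, 5, 3  ⇒  Σ = 8
Area = |Σ|/2 = 4.
Net area = 61.5 − 4 = 57.5.

57.5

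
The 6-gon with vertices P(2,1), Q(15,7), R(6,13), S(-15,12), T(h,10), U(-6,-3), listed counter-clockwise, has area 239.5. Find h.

-10

Write out the shoelace sum; only the two edges meeting at T involve h:
2·Area = [((-15)·10 − h·12) + (h·(-3) − (-6)·10)] + 419
       = -15·h + 329 = 479
⇒ h = -10.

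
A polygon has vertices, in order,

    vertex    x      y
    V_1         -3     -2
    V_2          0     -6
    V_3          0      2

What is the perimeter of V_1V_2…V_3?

|V_1V_2| = √((3)² + (-4)²) = √25 = 5
|V_2V_3| = √((0)² + (8)²) = √64 = 8
|V_3V_1| = √((-3)² + (-4)²) = √25 = 5
Perimeter = 5 + 8 + 5 = 18.

18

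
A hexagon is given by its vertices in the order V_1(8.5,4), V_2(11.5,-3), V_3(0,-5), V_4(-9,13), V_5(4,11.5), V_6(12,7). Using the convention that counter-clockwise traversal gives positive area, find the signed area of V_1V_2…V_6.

Apply the shoelace (surveyor's) formula: 2A = Σ (x_i·y_{i+1} − x_{i+1}·y_i), indices taken mod 6.
Σ = (-71.5) + (-57.5) + (-45) + (-155.5) + (-110) + (-11.5) = -451
Signed area = Σ/2 = -225.5 (negative ⇒ clockwise traversal).

-225.5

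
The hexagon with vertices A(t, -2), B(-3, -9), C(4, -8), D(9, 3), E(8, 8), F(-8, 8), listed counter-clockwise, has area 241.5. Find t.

-9

The doubled signed area Σ (x_i y_{i+1} − x_{i+1} y_i) is linear in t.
With t=0 it equals 330; the coefficient of t is -17 (from the two edges through A).
So -17·t + 330 = 2·241.5 = 483 ⇒ t = -9.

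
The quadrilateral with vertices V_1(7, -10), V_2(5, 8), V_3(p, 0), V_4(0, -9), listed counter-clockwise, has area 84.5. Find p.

Write out the shoelace sum; only the two edges meeting at V_3 involve p:
2·Area = [(5·0 − p·8) + (p·(-9) − 0·0)] + 169
       = -17·p + 169 = 169
⇒ p = 0.

0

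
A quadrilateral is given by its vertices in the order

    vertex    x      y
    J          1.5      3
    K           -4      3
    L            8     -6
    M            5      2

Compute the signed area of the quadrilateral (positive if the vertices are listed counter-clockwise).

J→K: (1.5)(3) − (-4)(3) = 16.5
K→L: (-4)(-6) − (8)(3) = 0
L→M: (8)(2) − (5)(-6) = 46
M→J: (5)(3) − (1.5)(2) = 12
Σ = 74.5
Signed area = Σ/2 = 37.25 (positive ⇒ counter-clockwise traversal).

37.25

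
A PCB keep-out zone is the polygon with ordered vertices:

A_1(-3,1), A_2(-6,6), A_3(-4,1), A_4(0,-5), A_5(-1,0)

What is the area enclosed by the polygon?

Σ = (-12) + (18) + (20) + (-5) + (-1) = 20
Area = |Σ|/2 = 10.

10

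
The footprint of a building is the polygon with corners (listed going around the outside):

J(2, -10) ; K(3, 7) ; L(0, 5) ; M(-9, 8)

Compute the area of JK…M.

J→K: (2)(7) − (3)(-10) = 44
K→L: (3)(5) − (0)(7) = 15
L→M: (0)(8) − (-9)(5) = 45
M→J: (-9)(-10) − (2)(8) = 74
Σ = 178
Area = |Σ|/2 = 89.

89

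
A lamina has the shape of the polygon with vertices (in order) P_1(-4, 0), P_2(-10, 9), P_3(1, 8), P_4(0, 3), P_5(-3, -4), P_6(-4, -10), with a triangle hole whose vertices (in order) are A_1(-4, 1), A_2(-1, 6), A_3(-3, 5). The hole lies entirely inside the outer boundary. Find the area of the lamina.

66

Outer boundary:
Σ = (-36) + (-89) + (3) + (9) + (14) + (-40) = -139
Area = |Σ|/2 = 69.5.
Hole:
Apply Gauss's area formula: 2A = Σ (x_i·y_{i+1} − x_{i+1}·y_i), indices taken mod 3.
A_1→A_2: (-4)(6) − (-1)(1) = -23
A_2→A_3: (-1)(5) − (-3)(6) = 13
A_3→A_1: (-3)(1) − (-4)(5) = 17
Σ = 7
Area = |Σ|/2 = 3.5.
Net area = 69.5 − 3.5 = 66.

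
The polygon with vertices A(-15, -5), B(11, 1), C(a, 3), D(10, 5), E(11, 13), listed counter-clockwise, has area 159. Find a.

Write out the shoelace sum; only the two edges meeting at C involve a:
2·Area = [(11·3 − a·1) + (a·5 − 10·3)] + 255
       = 4·a + 258 = 318
⇒ a = 15.

15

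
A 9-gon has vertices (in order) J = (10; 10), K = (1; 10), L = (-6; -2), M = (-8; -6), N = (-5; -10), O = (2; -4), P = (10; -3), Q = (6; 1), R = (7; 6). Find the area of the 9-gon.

J→K: (10)(10) − (1)(10) = 90
K→L: (1)(-2) − (-6)(10) = 58
L→M: (-6)(-6) − (-8)(-2) = 20
M→N: (-8)(-10) − (-5)(-6) = 50
N→O: (-5)(-4) − (2)(-10) = 40
O→P: (2)(-3) − (10)(-4) = 34
P→Q: (10)(1) − (6)(-3) = 28
Q→R: (6)(6) − (7)(1) = 29
R→J: (7)(10) − (10)(6) = 10
Σ = 359
Area = |Σ|/2 = 179.5.

179.5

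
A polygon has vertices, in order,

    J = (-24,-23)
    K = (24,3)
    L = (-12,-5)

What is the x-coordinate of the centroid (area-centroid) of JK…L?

-4

Apply the surveyor's formula. First the cross-terms c_i = x_i·y_{i+1} − x_{i+1}·y_i:
  480, -84, 156  ⇒  2A = 552, A = 276.
Then Σ (x_i + x_{i+1})·c_i = -6624, so x̄ = -6624 / (6·276) = -4.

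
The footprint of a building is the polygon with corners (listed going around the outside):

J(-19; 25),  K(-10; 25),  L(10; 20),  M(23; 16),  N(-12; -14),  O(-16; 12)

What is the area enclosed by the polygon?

822.5

J→K: (-19)(25) − (-10)(25) = -225
K→L: (-10)(20) − (10)(25) = -450
L→M: (10)(16) − (23)(20) = -300
M→N: (23)(-14) − (-12)(16) = -130
N→O: (-12)(12) − (-16)(-14) = -368
O→J: (-16)(25) − (-19)(12) = -172
Σ = -1645
Area = |Σ|/2 = 822.5.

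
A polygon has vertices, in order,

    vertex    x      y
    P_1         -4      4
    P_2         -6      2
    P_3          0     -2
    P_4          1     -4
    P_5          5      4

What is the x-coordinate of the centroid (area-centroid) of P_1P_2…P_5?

-5/27

Apply Gauss's area formula. First the cross-terms c_i = x_i·y_{i+1} − x_{i+1}·y_i:
  16, 12, 2, 24, 36  ⇒  2A = 90, A = 45.
Then Σ (x_i + x_{i+1})·c_i = -50, so x̄ = -50 / (6·45) = -5/27.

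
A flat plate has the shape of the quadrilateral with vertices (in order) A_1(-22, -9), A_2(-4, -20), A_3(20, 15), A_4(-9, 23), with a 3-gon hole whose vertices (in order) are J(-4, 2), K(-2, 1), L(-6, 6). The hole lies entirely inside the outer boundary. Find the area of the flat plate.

Outer boundary:
Cross-terms: 404, 340, 595, 587  ⇒  Σ = 1926
Area = |Σ|/2 = 963.
Hole:
Apply the shoelace (surveyor's) formula: 2A = Σ (x_i·y_{i+1} − x_{i+1}·y_i), indices taken mod 3.
Cross-terms: 0, -6, 12  ⇒  Σ = 6
Area = |Σ|/2 = 3.
Net area = 963 − 3 = 960.

960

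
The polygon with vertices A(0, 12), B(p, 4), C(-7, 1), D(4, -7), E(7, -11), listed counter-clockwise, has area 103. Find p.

The doubled signed area Σ (x_i y_{i+1} − x_{i+1} y_i) is linear in p.
With p=0 it equals 162; the coefficient of p is -11 (from the two edges through B).
So -11·p + 162 = 2·103 = 206 ⇒ p = -4.

-4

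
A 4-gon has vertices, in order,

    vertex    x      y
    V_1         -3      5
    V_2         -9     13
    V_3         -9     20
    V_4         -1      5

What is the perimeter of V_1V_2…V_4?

|V_1V_2| = √((-6)² + (8)²) = √100 = 10
|V_2V_3| = √((0)² + (7)²) = √49 = 7
|V_3V_4| = √((8)² + (-15)²) = √289 = 17
|V_4V_1| = √((-2)² + (0)²) = √4 = 2
Perimeter = 10 + 7 + 17 + 2 = 36.

36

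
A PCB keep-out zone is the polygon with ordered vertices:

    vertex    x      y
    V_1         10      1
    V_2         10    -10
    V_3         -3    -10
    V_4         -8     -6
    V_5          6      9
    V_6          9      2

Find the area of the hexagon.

Σ = (-110) + (-130) + (-62) + (-36) + (-69) + (-11) = -418
Area = |Σ|/2 = 209.

209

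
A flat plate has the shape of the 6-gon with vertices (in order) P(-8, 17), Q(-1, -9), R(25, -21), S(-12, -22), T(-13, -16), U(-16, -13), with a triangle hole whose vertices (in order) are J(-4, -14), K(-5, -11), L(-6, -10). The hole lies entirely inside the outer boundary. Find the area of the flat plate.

511

Outer boundary:
P→Q: (-8)(-9) − (-1)(17) = 89
Q→R: (-1)(-21) − (25)(-9) = 246
R→S: (25)(-22) − (-12)(-21) = -802
S→T: (-12)(-16) − (-13)(-22) = -94
T→U: (-13)(-13) − (-16)(-16) = -87
U→P: (-16)(17) − (-8)(-13) = -376
Σ = -1024
Area = |Σ|/2 = 512.
Hole:
Cross-terms: -26, -16, 44  ⇒  Σ = 2
Area = |Σ|/2 = 1.
Net area = 512 − 1 = 511.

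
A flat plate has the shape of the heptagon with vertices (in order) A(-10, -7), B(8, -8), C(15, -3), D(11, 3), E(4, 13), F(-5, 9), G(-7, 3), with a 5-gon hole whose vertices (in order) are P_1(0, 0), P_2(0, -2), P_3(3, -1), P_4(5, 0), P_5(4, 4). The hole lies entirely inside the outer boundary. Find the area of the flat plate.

319

Outer boundary:
Apply Gauss's area formula: 2A = Σ (x_i·y_{i+1} − x_{i+1}·y_i), indices taken mod 7.
A→B: (-10)(-8) − (8)(-7) = 136
B→C: (8)(-3) − (15)(-8) = 96
C→D: (15)(3) − (11)(-3) = 78
D→E: (11)(13) − (4)(3) = 131
E→F: (4)(9) − (-5)(13) = 101
F→G: (-5)(3) − (-7)(9) = 48
G→A: (-7)(-7) − (-10)(3) = 79
Σ = 669
Area = |Σ|/2 = 334.5.
Hole:
Apply Gauss's area formula: 2A = Σ (x_i·y_{i+1} − x_{i+1}·y_i), indices taken mod 5.
Cross-terms: 0, 6, 5, 20, 0  ⇒  Σ = 31
Area = |Σ|/2 = 15.5.
Net area = 334.5 − 15.5 = 319.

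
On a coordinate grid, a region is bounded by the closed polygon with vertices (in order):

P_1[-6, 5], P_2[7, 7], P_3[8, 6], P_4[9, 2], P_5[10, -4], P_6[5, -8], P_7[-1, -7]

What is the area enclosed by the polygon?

167.5

Cross-terms: -77, -14, -38, -56, -60, -43, -47  ⇒  Σ = -335
Area = |Σ|/2 = 167.5.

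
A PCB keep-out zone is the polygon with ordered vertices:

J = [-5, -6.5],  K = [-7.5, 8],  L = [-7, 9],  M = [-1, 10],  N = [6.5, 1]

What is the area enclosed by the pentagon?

Apply Gauss's area formula: 2A = Σ (x_i·y_{i+1} − x_{i+1}·y_i), indices taken mod 5.
Cross-terms: -88.75, -11.5, -61, -66, -37.25  ⇒  Σ = -264.5
Area = |Σ|/2 = 132.25.

132.25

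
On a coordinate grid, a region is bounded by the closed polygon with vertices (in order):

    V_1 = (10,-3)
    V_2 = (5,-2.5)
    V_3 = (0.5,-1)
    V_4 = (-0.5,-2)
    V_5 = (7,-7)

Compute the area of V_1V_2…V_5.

Σ = (-10) + (-3.75) + (-1.5) + (17.5) + (49) = 51.25
Area = |Σ|/2 = 25.625.

25.625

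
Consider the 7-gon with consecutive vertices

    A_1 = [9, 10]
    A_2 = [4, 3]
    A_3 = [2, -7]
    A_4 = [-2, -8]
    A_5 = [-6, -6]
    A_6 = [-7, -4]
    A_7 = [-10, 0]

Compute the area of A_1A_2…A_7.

Σ = (-13) + (-34) + (-30) + (-36) + (-18) + (-40) + (-100) = -271
Area = |Σ|/2 = 135.5.

135.5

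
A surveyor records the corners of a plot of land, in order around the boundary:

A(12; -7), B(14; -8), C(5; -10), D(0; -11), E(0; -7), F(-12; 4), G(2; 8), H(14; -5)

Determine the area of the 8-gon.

Apply Gauss's area formula: 2A = Σ (x_i·y_{i+1} − x_{i+1}·y_i), indices taken mod 8.
A→B: (12)(-8) − (14)(-7) = 2
B→C: (14)(-10) − (5)(-8) = -100
C→D: (5)(-11) − (0)(-10) = -55
D→E: (0)(-7) − (0)(-11) = 0
E→F: (0)(4) − (-12)(-7) = -84
F→G: (-12)(8) − (2)(4) = -104
G→H: (2)(-5) − (14)(8) = -122
H→A: (14)(-7) − (12)(-5) = -38
Σ = -501
Area = |Σ|/2 = 250.5.

250.5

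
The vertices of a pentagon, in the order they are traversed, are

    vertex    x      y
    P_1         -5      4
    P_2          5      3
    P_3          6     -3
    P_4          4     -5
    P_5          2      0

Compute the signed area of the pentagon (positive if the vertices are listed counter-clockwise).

Σ = (-35) + (-33) + (-18) + (10) + (8) = -68
Signed area = Σ/2 = -34 (negative ⇒ clockwise traversal).

-34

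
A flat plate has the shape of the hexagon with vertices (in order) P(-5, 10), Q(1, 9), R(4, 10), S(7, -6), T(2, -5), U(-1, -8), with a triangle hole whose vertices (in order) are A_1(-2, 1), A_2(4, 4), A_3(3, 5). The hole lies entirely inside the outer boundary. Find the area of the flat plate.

130

Outer boundary:
Apply the shoelace formula: 2A = Σ (x_i·y_{i+1} − x_{i+1}·y_i), indices taken mod 6.
P→Q: (-5)(9) − (1)(10) = -55
Q→R: (1)(10) − (4)(9) = -26
R→S: (4)(-6) − (7)(10) = -94
S→T: (7)(-5) − (2)(-6) = -23
T→U: (2)(-8) − (-1)(-5) = -21
U→P: (-1)(10) − (-5)(-8) = -50
Σ = -269
Area = |Σ|/2 = 134.5.
Hole:
Cross-terms: -12, 8, 13  ⇒  Σ = 9
Area = |Σ|/2 = 4.5.
Net area = 134.5 − 4.5 = 130.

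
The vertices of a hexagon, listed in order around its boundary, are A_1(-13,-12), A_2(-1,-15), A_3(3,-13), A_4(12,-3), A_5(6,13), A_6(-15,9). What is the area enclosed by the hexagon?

Apply Gauss's area formula: 2A = Σ (x_i·y_{i+1} − x_{i+1}·y_i), indices taken mod 6.
A_1→A_2: (-13)(-15) − (-1)(-12) = 183
A_2→A_3: (-1)(-13) − (3)(-15) = 58
A_3→A_4: (3)(-3) − (12)(-13) = 147
A_4→A_5: (12)(13) − (6)(-3) = 174
A_5→A_6: (6)(9) − (-15)(13) = 249
A_6→A_1: (-15)(-12) − (-13)(9) = 297
Σ = 1108
Area = |Σ|/2 = 554.

554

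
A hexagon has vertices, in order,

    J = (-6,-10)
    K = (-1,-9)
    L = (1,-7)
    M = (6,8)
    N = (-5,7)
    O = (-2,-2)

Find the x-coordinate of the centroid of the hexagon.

Apply the shoelace (surveyor's) formula. First the cross-terms c_i = x_i·y_{i+1} − x_{i+1}·y_i:
  44, 16, 50, 82, 24, 8  ⇒  2A = 224, A = 112.
Then Σ (x_i + x_{i+1})·c_i = -108, so x̄ = -108 / (6·112) = -9/56.

-9/56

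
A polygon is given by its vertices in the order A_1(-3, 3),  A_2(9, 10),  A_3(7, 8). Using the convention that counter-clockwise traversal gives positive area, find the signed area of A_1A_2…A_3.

-5

Apply the shoelace formula: 2A = Σ (x_i·y_{i+1} − x_{i+1}·y_i), indices taken mod 3.
Cross-terms: -57, 2, 45  ⇒  Σ = -10
Signed area = Σ/2 = -5 (negative ⇒ clockwise traversal).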